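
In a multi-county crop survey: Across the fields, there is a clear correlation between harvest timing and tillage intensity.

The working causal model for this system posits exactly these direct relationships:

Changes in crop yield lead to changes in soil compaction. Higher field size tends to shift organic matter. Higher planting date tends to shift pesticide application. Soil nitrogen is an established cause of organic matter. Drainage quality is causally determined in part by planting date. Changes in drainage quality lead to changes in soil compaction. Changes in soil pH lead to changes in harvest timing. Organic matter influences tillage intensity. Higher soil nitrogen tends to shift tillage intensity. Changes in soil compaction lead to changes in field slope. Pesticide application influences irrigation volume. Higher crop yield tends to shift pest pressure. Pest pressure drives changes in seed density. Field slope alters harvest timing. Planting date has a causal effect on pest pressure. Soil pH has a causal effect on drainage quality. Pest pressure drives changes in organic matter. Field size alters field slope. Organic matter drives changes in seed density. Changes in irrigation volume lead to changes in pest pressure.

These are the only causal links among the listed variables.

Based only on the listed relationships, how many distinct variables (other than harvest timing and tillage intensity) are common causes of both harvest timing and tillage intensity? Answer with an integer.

3

The common causes are: crop yield (to harvest timing via crop yield → soil compaction → field slope → harvest timing; to tillage intensity via crop yield → pest pressure → organic matter → tillage intensity); field size (to harvest timing via field size → field slope → harvest timing; to tillage intensity via field size → organic matter → tillage intensity); planting date (to harvest timing via planting date → drainage quality → soil compaction → field slope → harvest timing; to tillage intensity via planting date → pest pressure → organic matter → tillage intensity).
Every other variable lacks a causal path to at least one of harvest timing and tillage intensity.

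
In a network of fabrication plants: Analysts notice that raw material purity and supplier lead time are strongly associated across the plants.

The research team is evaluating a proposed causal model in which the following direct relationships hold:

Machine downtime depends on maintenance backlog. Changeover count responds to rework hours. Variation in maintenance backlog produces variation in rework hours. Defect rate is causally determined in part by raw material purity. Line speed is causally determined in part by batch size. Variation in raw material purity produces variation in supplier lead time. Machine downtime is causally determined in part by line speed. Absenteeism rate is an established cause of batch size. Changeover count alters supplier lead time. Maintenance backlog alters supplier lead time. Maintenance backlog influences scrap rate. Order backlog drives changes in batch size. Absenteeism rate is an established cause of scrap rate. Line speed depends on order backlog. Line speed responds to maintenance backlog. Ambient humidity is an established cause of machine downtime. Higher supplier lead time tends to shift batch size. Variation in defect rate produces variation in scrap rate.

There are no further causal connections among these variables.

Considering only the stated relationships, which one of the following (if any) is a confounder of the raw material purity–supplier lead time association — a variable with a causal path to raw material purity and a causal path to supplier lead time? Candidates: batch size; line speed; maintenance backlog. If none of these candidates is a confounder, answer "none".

None of the listed candidates has causal paths to both raw material purity and supplier lead time in the stated relationships, so none is a common cause.

none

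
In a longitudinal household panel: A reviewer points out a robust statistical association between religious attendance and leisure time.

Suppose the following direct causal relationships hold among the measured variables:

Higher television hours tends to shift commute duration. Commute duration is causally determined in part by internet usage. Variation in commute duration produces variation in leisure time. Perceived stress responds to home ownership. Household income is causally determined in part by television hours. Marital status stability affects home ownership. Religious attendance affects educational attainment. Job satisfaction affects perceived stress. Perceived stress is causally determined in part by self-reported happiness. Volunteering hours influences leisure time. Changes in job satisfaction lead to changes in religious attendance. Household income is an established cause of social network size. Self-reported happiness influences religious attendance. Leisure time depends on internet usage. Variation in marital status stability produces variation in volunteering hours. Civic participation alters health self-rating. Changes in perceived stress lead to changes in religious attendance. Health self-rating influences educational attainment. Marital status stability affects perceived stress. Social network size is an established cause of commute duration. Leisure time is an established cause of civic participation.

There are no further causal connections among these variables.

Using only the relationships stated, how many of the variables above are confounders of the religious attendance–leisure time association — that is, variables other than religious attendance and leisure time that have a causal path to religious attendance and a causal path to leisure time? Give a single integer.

1

The common causes are: marital status stability (to religious attendance via marital status stability → perceived stress → religious attendance; to leisure time via marital status stability → volunteering hours → leisure time).
Every other variable lacks a causal path to at least one of religious attendance and leisure time.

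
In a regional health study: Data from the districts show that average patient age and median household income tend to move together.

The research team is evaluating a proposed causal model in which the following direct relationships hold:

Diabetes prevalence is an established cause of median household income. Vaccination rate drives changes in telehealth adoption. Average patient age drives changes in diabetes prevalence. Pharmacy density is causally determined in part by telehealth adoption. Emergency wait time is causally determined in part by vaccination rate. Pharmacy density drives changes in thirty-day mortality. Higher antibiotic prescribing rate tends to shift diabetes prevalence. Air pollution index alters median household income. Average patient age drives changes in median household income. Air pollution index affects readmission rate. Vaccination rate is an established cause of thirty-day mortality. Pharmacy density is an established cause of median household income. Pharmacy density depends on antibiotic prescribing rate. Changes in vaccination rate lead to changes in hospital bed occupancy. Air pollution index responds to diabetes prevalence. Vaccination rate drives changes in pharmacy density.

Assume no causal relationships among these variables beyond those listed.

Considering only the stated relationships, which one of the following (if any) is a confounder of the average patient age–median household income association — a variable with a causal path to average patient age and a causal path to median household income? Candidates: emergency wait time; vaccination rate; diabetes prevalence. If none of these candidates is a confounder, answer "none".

none

None of the listed candidates has causal paths to both average patient age and median household income in the stated relationships, so none is a common cause.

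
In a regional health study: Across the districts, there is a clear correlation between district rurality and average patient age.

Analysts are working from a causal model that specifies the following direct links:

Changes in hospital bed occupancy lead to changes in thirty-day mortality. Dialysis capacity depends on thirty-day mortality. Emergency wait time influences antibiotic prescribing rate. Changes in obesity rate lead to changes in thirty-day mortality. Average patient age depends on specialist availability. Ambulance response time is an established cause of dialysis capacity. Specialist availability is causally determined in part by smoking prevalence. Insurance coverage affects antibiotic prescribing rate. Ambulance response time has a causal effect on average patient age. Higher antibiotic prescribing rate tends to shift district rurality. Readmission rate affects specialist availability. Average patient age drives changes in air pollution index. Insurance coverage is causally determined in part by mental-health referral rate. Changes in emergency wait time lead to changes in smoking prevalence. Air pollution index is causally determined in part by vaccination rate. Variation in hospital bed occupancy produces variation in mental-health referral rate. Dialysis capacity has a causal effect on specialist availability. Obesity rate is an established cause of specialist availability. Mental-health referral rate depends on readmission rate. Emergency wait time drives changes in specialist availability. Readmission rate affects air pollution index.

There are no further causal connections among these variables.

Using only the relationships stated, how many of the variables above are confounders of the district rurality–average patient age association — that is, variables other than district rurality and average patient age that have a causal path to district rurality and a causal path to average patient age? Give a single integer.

The common causes are: emergency wait time (to district rurality via emergency wait time → antibiotic prescribing rate → district rurality; to average patient age via emergency wait time → specialist availability → average patient age); hospital bed occupancy (to district rurality via hospital bed occupancy → mental-health referral rate → insurance coverage → antibiotic prescribing rate → district rurality; to average patient age via hospital bed occupancy → thirty-day mortality → dialysis capacity → specialist availability → average patient age); readmission rate (to district rurality via readmission rate → mental-health referral rate → insurance coverage → antibiotic prescribing rate → district rurality; to average patient age via readmission rate → specialist availability → average patient age).
Every other variable lacks a causal path to at least one of district rurality and average patient age.

3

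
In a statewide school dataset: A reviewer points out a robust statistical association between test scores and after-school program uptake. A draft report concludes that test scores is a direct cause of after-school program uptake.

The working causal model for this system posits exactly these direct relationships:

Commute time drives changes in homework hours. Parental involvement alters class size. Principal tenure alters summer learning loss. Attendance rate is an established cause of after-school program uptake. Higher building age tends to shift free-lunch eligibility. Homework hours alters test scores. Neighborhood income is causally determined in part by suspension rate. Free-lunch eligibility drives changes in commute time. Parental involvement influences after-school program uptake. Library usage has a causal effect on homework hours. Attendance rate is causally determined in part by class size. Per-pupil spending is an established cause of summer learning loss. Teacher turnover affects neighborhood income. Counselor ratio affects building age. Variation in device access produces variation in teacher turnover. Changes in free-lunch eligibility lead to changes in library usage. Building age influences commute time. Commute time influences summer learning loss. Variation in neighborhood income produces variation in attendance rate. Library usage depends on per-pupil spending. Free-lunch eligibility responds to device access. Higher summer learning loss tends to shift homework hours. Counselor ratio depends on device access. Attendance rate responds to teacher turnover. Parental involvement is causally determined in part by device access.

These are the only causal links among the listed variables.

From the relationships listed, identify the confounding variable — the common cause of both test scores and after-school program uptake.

device access

Device access has a causal path to test scores (device access → free-lunch eligibility → commute time → homework hours → test scores) and a separate causal path to after-school program uptake (device access → parental involvement → after-school program uptake), so it is a common cause of both.
No stated relationship gives test scores a causal route to after-school program uptake, so the correlation is explained by the shared upstream cause rather than a direct effect.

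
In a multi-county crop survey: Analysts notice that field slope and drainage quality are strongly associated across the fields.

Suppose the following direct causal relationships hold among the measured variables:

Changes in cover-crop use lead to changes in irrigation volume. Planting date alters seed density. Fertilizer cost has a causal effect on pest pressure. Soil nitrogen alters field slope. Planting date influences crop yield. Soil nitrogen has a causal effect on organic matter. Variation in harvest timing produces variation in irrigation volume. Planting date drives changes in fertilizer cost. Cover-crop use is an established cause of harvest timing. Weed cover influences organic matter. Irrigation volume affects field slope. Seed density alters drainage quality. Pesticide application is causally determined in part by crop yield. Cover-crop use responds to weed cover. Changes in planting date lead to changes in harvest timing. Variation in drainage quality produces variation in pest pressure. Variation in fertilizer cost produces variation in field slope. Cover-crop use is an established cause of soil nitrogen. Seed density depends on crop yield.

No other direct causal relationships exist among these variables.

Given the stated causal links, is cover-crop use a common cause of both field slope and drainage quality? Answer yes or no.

no

Cover-crop use has no stated causal path to drainage quality. A confounder must cause both variables, so cover-crop use does not qualify.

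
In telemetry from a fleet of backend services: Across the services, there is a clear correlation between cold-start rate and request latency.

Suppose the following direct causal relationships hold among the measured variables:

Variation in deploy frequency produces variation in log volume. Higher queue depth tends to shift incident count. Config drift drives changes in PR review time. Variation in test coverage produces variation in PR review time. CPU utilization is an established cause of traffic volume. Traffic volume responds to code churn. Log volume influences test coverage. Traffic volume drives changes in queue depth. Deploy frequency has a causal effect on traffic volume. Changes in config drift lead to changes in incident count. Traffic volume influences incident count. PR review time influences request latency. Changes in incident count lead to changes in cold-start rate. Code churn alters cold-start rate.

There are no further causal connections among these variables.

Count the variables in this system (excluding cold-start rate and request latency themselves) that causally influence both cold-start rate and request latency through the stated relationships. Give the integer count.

2

The common causes are: config drift (to cold-start rate via config drift → incident count → cold-start rate; to request latency via config drift → PR review time → request latency); deploy frequency (to cold-start rate via deploy frequency → traffic volume → incident count → cold-start rate; to request latency via deploy frequency → log volume → test coverage → PR review time → request latency).
Every other variable lacks a causal path to at least one of cold-start rate and request latency.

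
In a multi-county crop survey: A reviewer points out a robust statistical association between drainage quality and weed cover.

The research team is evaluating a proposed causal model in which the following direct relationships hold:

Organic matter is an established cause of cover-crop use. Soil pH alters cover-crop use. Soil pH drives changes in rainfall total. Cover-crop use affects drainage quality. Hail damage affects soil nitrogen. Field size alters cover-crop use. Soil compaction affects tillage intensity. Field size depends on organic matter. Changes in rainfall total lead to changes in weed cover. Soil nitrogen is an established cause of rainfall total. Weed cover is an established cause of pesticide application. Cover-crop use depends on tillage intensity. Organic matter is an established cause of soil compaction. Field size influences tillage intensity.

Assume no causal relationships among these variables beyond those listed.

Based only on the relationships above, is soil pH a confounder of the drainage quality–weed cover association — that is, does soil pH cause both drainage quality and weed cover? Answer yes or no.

yes

Soil pH has a causal path to drainage quality (soil pH → cover-crop use → drainage quality) and to weed cover (soil pH → rainfall total → weed cover), so it is a common cause of both — a confounder.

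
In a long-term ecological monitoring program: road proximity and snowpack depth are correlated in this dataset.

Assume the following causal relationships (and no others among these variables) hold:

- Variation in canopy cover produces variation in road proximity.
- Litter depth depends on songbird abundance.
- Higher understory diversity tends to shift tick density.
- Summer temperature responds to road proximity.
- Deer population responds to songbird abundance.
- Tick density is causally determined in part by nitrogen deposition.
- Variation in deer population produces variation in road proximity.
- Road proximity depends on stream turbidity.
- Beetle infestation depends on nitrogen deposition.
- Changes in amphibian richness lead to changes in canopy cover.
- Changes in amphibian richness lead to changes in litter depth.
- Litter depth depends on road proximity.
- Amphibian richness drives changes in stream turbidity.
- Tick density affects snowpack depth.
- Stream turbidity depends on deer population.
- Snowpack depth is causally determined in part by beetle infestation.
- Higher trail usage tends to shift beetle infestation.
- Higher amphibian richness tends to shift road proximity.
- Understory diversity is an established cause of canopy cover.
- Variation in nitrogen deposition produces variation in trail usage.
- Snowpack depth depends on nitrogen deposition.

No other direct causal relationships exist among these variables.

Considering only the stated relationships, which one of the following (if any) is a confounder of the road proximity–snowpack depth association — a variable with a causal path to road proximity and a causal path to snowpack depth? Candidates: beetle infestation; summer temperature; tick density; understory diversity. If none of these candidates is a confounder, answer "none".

understory diversity

Understory diversity causes road proximity (understory diversity → canopy cover → road proximity) and also causes snowpack depth (understory diversity → tick density → snowpack depth); it is a common cause of both.
Each of the other candidates lacks a causal path to at least one of road proximity and snowpack depth, so they do not confound the relationship.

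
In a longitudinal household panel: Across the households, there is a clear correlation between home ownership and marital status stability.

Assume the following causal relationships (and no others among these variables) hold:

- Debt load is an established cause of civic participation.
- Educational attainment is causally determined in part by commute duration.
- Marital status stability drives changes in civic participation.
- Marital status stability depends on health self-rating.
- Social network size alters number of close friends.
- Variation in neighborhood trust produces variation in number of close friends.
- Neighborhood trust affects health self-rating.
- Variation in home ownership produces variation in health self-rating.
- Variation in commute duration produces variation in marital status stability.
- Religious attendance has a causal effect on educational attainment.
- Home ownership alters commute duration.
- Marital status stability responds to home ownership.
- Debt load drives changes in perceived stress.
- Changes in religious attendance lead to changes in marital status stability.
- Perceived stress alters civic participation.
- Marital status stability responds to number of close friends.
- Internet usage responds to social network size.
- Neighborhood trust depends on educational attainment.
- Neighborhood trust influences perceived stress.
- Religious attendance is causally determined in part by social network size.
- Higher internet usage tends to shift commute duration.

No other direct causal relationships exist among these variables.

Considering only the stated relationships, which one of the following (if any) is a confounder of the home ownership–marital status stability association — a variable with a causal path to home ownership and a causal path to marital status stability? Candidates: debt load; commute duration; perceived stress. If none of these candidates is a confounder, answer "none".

none

None of the listed candidates has causal paths to both home ownership and marital status stability in the stated relationships, so none is a common cause.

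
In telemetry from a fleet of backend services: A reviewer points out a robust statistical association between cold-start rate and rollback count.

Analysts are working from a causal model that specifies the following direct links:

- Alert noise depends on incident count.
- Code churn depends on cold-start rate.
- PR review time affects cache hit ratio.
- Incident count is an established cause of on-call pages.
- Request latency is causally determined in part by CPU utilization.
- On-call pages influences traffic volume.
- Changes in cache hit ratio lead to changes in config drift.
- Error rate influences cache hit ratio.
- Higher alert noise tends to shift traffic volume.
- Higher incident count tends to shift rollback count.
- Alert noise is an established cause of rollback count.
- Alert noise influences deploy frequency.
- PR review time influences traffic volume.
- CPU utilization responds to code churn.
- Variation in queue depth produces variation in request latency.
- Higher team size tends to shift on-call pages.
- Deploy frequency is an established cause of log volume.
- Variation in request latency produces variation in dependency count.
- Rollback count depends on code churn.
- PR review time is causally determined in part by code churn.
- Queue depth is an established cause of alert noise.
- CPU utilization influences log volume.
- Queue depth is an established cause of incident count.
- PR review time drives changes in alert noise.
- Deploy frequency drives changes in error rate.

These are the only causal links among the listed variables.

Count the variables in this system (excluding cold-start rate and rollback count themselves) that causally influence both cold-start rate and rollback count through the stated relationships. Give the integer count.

0

No listed variable has a causal path to both cold-start rate and rollback count, so there are no common causes.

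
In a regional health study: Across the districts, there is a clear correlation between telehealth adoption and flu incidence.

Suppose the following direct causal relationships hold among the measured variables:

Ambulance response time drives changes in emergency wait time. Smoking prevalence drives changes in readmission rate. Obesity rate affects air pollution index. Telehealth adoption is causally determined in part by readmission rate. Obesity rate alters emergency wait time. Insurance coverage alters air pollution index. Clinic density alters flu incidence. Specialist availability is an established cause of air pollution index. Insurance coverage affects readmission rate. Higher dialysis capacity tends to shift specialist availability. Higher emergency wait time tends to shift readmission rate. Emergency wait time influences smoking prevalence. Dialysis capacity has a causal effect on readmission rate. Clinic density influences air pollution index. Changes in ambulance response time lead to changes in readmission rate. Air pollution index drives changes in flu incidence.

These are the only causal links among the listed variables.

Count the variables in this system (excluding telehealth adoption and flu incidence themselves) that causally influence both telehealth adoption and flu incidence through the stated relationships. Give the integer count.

3

The common causes are: dialysis capacity (to telehealth adoption via dialysis capacity → readmission rate → telehealth adoption; to flu incidence via dialysis capacity → specialist availability → air pollution index → flu incidence); insurance coverage (to telehealth adoption via insurance coverage → readmission rate → telehealth adoption; to flu incidence via insurance coverage → air pollution index → flu incidence); obesity rate (to telehealth adoption via obesity rate → emergency wait time → readmission rate → telehealth adoption; to flu incidence via obesity rate → air pollution index → flu incidence).
Every other variable lacks a causal path to at least one of telehealth adoption and flu incidence.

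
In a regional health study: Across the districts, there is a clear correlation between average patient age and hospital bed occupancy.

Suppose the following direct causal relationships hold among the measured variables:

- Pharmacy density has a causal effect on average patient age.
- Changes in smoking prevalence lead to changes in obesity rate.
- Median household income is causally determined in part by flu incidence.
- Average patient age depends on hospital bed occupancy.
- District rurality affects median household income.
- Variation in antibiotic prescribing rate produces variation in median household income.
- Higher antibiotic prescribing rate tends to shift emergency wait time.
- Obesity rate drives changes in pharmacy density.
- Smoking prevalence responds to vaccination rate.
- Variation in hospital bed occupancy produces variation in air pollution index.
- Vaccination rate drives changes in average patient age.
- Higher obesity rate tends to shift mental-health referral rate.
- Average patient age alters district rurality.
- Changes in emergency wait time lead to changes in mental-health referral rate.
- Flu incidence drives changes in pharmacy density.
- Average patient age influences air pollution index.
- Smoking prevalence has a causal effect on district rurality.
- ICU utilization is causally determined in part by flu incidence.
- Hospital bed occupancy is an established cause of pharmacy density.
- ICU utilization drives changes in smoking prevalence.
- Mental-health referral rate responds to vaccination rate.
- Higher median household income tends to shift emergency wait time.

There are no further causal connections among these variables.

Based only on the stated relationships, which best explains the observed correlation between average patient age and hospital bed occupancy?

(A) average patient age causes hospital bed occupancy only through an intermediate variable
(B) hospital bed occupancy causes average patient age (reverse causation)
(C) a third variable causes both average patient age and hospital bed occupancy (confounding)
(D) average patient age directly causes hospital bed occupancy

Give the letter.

The stated link runs hospital bed occupancy → average patient age; average patient age has no causal path to hospital bed occupancy. No variable causes both, so confounding is ruled out. The correlation reflects reverse causation.

B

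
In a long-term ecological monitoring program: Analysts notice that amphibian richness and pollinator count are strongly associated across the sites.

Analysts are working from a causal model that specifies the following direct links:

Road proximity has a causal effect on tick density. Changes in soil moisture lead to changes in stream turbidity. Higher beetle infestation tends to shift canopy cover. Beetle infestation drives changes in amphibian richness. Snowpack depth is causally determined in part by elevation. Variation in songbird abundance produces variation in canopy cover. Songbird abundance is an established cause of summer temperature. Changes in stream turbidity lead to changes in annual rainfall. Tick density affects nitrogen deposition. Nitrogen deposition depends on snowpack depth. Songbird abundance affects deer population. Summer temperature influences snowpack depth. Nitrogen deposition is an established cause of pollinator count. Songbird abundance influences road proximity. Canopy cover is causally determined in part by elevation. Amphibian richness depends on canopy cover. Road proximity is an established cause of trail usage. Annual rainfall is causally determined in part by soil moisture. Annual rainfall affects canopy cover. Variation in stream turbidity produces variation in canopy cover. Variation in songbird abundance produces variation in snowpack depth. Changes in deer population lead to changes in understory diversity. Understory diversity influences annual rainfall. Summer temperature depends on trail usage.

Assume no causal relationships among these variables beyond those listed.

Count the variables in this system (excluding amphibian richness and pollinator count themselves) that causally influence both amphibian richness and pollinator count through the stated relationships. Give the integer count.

The common causes are: elevation (to amphibian richness via elevation → canopy cover → amphibian richness; to pollinator count via elevation → snowpack depth → nitrogen deposition → pollinator count); songbird abundance (to amphibian richness via songbird abundance → canopy cover → amphibian richness; to pollinator count via songbird abundance → snowpack depth → nitrogen deposition → pollinator count).
Every other variable lacks a causal path to at least one of amphibian richness and pollinator count.

2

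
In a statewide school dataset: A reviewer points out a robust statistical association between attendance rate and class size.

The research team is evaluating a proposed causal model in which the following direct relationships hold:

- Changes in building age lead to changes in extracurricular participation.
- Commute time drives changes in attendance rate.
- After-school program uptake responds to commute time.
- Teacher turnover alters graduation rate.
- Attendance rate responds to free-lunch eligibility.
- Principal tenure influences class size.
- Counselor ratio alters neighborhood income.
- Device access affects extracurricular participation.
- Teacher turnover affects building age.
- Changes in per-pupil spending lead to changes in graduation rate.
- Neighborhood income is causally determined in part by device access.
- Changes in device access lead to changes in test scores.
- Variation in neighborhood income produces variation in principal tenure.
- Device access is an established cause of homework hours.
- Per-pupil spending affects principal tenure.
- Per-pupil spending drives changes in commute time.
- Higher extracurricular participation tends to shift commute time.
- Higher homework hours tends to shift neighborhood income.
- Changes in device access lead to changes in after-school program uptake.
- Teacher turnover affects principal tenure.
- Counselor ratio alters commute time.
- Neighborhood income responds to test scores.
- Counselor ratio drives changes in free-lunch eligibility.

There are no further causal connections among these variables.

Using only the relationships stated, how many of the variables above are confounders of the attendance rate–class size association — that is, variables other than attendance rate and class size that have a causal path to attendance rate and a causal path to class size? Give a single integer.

4

The common causes are: counselor ratio (to attendance rate via counselor ratio → free-lunch eligibility → attendance rate; to class size via counselor ratio → neighborhood income → principal tenure → class size); device access (to attendance rate via device access → extracurricular participation → commute time → attendance rate; to class size via device access → neighborhood income → principal tenure → class size); per-pupil spending (to attendance rate via per-pupil spending → commute time → attendance rate; to class size via per-pupil spending → principal tenure → class size); teacher turnover (to attendance rate via teacher turnover → building age → extracurricular participation → commute time → attendance rate; to class size via teacher turnover → principal tenure → class size).
Every other variable lacks a causal path to at least one of attendance rate and class size.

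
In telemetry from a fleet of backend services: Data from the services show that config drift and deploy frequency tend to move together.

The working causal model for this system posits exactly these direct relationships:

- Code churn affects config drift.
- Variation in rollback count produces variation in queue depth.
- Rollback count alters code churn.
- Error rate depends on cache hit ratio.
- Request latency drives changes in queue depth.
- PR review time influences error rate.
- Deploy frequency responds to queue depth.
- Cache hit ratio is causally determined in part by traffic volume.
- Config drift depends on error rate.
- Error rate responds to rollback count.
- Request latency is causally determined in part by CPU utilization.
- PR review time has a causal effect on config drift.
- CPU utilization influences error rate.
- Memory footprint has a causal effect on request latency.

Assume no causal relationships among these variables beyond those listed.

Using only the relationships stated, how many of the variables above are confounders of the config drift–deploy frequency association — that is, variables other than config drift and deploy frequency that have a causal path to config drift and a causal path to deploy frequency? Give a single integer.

2

The common causes are: CPU utilization (to config drift via CPU utilization → error rate → config drift; to deploy frequency via CPU utilization → request latency → queue depth → deploy frequency); rollback count (to config drift via rollback count → code churn → config drift; to deploy frequency via rollback count → queue depth → deploy frequency).
Every other variable lacks a causal path to at least one of config drift and deploy frequency.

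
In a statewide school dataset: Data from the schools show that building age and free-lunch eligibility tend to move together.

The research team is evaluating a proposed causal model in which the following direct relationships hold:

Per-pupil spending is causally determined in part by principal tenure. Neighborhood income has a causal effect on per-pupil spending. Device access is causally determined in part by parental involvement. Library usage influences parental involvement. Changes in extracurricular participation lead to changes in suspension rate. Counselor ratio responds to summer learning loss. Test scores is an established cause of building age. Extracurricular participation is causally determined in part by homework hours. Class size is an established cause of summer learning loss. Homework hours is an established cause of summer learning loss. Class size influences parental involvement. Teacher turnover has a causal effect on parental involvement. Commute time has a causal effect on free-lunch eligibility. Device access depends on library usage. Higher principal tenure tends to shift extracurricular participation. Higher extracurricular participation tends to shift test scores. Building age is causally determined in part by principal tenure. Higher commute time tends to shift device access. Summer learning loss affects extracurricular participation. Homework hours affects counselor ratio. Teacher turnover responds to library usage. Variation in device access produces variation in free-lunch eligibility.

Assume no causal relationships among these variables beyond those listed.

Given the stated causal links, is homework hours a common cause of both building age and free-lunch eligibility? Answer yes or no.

Homework hours has no stated causal path to free-lunch eligibility. A confounder must cause both variables, so homework hours does not qualify.

no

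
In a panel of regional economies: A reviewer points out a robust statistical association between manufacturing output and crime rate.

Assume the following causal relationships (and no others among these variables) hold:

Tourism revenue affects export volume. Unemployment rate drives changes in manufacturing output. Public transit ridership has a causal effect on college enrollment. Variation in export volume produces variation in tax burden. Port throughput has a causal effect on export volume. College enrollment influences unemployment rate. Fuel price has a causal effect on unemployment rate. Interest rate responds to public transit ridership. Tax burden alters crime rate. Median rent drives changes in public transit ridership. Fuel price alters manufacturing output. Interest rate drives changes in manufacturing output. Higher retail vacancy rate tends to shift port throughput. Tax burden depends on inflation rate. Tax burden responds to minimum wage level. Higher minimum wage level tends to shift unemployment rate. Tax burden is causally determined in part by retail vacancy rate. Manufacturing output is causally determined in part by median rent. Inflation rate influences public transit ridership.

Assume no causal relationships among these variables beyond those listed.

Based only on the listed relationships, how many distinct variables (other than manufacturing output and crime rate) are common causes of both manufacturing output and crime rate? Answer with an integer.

The common causes are: inflation rate (to manufacturing output via inflation rate → public transit ridership → interest rate → manufacturing output; to crime rate via inflation rate → tax burden → crime rate); minimum wage level (to manufacturing output via minimum wage level → unemployment rate → manufacturing output; to crime rate via minimum wage level → tax burden → crime rate).
Every other variable lacks a causal path to at least one of manufacturing output and crime rate.

2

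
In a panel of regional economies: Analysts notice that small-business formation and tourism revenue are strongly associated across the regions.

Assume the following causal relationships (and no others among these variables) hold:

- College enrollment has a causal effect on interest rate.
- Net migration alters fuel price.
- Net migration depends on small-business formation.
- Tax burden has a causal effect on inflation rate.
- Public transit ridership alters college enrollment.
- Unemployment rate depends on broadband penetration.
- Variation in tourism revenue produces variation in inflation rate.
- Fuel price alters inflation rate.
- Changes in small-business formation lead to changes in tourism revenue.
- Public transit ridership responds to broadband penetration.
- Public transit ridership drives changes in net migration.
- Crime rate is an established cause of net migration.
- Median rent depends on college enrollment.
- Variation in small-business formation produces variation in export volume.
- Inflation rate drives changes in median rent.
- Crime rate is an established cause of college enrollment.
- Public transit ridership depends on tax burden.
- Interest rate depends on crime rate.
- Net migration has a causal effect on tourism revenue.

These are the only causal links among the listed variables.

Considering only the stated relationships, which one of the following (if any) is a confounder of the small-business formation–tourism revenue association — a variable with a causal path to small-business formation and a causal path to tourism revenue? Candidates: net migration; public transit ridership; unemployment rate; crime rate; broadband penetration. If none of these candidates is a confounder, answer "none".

none

None of the listed candidates has causal paths to both small-business formation and tourism revenue in the stated relationships, so none is a common cause.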